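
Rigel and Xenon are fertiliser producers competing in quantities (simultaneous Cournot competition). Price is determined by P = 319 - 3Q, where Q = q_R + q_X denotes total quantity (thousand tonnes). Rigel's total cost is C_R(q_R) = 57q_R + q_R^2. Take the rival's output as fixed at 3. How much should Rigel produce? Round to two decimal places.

31.63

With the rival's output fixed at 3, Rigel's profit is π_R = (319 - 3·3 - 3q_R)q_R - (57q_R + q_R²) = (310 - 3q_R)q_R - (57q_R + q_R²).
∂π_R/∂q_R = 253 - 8q_R = 0, so q_R = 253/8.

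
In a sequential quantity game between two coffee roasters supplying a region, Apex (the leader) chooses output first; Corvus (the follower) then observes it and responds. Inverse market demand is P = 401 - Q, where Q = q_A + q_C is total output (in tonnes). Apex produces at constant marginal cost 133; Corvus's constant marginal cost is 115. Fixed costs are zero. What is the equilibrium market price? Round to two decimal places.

The follower Corvus best-responds to any q_A: π_C = (401 - Q)q_C - 115q_C.
Follower FOC: 286 - q_A - 2q_C = 0, so q_C(q_A) = (286 - q_A)/2.
Apex substitutes q_C(q_A) into its own profit: π_A = q_A(401 - q_A - (286 - q_A)/2) - 133q_A = (258 - (1/2)q_A)q_A - 133q_A.
Leader FOC: 125 - q_A = 0, so q_A = 125.
Then q_C = (286 - 125)/2 = 161/2.
Total output Q = 411/2, so price P = 401 - 411/2 = 391/2.

195.50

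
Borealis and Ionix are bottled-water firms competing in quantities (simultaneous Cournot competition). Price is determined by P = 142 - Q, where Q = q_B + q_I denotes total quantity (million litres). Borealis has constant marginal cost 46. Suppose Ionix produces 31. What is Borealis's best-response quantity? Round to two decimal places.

With the rival's output fixed at 31, Borealis's profit is π_B = (142 - 31 - q_B)q_B - (46q_B) = (111 - q_B)q_B - (46q_B).
∂π_B/∂q_B = 65 - 2q_B = 0, so q_B = 65/2.

32.50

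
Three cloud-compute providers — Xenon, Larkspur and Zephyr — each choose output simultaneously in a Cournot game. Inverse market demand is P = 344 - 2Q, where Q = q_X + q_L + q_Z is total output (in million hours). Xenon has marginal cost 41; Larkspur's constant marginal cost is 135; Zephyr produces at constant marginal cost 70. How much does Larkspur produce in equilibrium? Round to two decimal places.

6.25

Xenon's profit: π_X = (344 - 2Q)q_X - (41q_X). Setting ∂π_X/∂q_X = 0: 303 - 4q_X - 2(q_L + q_Z) = 0.
Larkspur's first-order condition: 209 - 4q_L - 2(q_X + q_Z) = 0.
Zephyr's first-order condition: 274 - 4q_Z - 2(q_X + q_L) = 0.
Adding the 3 conditions: 786 − 4Q − 4Q = 0, i.e. Q = 393/4.
Back-substituting: q_X = (303 − 393/2)/2 = 213/4, q_L = (209 − 393/2)/2 = 25/4, q_Z = (274 − 393/2)/2 = 155/4.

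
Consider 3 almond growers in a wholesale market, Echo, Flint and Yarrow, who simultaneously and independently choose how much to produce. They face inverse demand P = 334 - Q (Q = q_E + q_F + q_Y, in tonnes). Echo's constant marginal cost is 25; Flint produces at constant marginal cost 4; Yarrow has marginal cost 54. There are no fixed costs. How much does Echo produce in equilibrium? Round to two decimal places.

Echo's profit: π_E = (334 - Q)q_E - (25q_E). Setting ∂π_E/∂q_E = 0: 309 - 2q_E - (q_F + q_Y) = 0.
Flint's first-order condition: 330 - 2q_F - (q_E + q_Y) = 0.
Yarrow's profit: π_Y = (334 - Q)q_Y - (54q_Y). Setting ∂π_Y/∂q_Y = 0: 280 - 2q_Y - (q_E + q_F) = 0.
Adding the 3 conditions: 919 − 2Q − 2Q = 0, i.e. Q = 919/4.
Back-substituting: q_E = (309 − 919/4) = 317/4, q_F = (330 − 919/4) = 401/4, q_Y = (280 − 919/4) = 201/4.

79.25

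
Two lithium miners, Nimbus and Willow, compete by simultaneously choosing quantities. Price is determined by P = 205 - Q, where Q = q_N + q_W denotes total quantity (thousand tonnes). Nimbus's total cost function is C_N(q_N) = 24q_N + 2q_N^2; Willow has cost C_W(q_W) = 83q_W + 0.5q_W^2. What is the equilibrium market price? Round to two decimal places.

Nimbus's profit: π_N = (205 - Q)q_N - (24q_N + 2q_N²). Setting ∂π_N/∂q_N = 0: 181 - 6q_N - (q_W) = 0.
Willow's first-order condition: 122 - 3q_W - (q_N) = 0.
Best responses: q_N = (181 - q_W)/6, q_W = (122 - q_N)/3.
Substituting one into the other gives q_N = 421/17 and q_W = 551/17.
Total output Q = 972/17, so price P = 205 - 972/17 = 147.8235.

147.82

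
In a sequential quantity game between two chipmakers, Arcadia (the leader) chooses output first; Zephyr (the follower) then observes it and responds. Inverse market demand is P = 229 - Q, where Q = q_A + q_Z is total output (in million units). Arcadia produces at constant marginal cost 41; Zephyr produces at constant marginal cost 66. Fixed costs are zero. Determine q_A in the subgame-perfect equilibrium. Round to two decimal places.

The follower Zephyr best-responds to any q_A: π_Z = (229 - Q)q_Z - 66q_Z.
∂π_Z/∂q_Z = 163 - q_A - 2q_Z = 0 gives the reaction function q_Z = (163 - q_A)/2.
Arcadia substitutes q_Z(q_A) into its own profit: π_A = q_A(229 - q_A - (163 - q_A)/2) - 41q_A = (295/2 - (1/2)q_A)q_A - 41q_A.
The leader's first-order condition 213/2 - q_A = 0 yields q_A = 213/2.
Then q_Z = (163 - 213/2)/2 = 113/4.

106.50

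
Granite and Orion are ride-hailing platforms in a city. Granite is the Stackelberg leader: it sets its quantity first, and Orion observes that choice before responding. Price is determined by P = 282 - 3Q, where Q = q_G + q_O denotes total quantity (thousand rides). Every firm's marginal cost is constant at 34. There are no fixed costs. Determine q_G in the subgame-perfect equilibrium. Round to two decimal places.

Solve by backward induction. Given q_G, the follower Orion maximises π_O = (282 - 3q_G - 3q_O)q_O - 34q_O.
∂π_O/∂q_O = 248 - 3q_G - 6q_O = 0 gives the reaction function q_O = (248 - 3q_G)/6.
The leader anticipates this reaction. Substituting into P = 282 - 3Q gives P = 158 - (3/2)q_G, so π_G = (158 - (3/2)q_G)q_G - 34q_G.
Leader FOC: 124 - 3q_G = 0, so q_G = 124/3.
Then q_O = (248 - 3·(124/3))/6 = 62/3.

41.33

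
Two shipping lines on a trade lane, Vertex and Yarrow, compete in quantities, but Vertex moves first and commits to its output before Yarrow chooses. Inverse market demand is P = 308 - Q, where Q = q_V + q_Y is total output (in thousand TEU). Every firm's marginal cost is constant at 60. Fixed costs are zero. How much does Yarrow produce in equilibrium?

62

Solve by backward induction. Given q_V, the follower Yarrow maximises π_Y = (308 - q_V - q_Y)q_Y - 60q_Y.
∂π_Y/∂q_Y = 248 - q_V - 2q_Y = 0 gives the reaction function q_Y = (248 - q_V)/2.
Vertex substitutes q_Y(q_V) into its own profit: π_V = q_V(308 - q_V - (248 - q_V)/2) - 60q_V = (184 - (1/2)q_V)q_V - 60q_V.
Maximising: ∂π_V/∂q_V = 124 - q_V = 0, giving q_V = 124.
Then q_Y = (248 - 124)/2 = 62.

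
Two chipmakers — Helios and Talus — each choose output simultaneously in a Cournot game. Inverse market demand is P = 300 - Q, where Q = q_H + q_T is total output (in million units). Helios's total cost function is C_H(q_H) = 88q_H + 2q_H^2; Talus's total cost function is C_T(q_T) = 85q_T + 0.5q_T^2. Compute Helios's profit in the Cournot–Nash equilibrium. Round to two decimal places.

Helios's profit: π_H = (300 - Q)q_H - (88q_H + 2q_H²). Setting ∂π_H/∂q_H = 0: 212 - 6q_H - (q_T) = 0.
Talus's profit: π_T = (300 - Q)q_T - (85q_T + (1/2)q_T²). Setting ∂π_T/∂q_T = 0: 215 - 3q_T - (q_H) = 0.
Rearranging gives the reaction functions q_H = (212 - q_T)/6 and q_T = (215 - q_H)/3.
Solving the pair: q_H = 421/17, q_T = 1078/17.
Price P = 300 - 1499/17 = 211.8235.
Helios's profit: 211.8235·(421/17) - 88·(421/17) - 2(421/17)² = 1839.8720.

1839.87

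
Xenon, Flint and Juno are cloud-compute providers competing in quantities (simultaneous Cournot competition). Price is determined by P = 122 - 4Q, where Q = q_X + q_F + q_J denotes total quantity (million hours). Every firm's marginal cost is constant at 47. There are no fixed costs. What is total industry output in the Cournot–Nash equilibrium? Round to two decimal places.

14.06

Each firm earns π_i = (122 - 4Q)q_i - 47q_i.
Setting ∂π_i/∂q_i = 0 with rivals' quantities fixed: 75 - 8q_i - 4·Σ_{j≠i} q_j = 0.
With identical firms every q_j equals q_i, so Σ_{j≠i} q_j = 2q_i and 75 = 16q_i, giving q_i = 75/16.
Total output Q = 75/16 + 75/16 + 75/16 = 225/16.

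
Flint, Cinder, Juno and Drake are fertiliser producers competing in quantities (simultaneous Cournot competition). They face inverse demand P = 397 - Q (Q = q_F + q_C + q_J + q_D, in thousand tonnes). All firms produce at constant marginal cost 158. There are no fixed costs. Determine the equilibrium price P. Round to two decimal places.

205.80

Each firm earns π_i = (397 - Q)q_i - 158q_i.
First-order condition (treating rivals' output as given): 239 - 2q_i - Σ_{j≠i} q_j = 0.
With identical firms every q_j equals q_i, so Σ_{j≠i} q_j = 3q_i and 239 = 5q_i, giving q_i = 239/5.
Total output Q = 956/5, so price P = 397 - 956/5 = 1029/5.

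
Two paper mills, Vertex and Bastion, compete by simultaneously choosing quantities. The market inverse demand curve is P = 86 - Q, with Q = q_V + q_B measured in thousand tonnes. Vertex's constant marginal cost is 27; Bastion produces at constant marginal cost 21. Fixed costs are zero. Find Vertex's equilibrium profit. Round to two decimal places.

312.11

Vertex's profit: π_V = (86 - Q)q_V - (27q_V). Setting ∂π_V/∂q_V = 0: 59 - 2q_V - (q_B) = 0.
Bastion's first-order condition: 65 - 2q_B - (q_V) = 0.
Rearranging gives the reaction functions q_V = (59 - q_B)/2 and q_B = (65 - q_V)/2.
Substituting one into the other gives q_V = 53/3 and q_B = 71/3.
Price P = 86 - 124/3 = 134/3.
Vertex's profit: (134/3 - 27)·(53/3) = 312.1111.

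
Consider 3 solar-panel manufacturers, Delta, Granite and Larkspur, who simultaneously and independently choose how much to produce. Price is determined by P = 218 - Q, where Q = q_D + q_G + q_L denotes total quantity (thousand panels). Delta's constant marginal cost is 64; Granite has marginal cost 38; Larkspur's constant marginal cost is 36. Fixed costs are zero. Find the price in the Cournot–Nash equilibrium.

Delta's profit: π_D = (218 - Q)q_D - (64q_D). Setting ∂π_D/∂q_D = 0: 154 - 2q_D - (q_G + q_L) = 0.
Granite's profit: π_G = (218 - Q)q_G - (38q_G). Setting ∂π_G/∂q_G = 0: 180 - 2q_G - (q_D + q_L) = 0.
Larkspur's profit: π_L = (218 - Q)q_L - (36q_L). Setting ∂π_L/∂q_L = 0: 182 - 2q_L - (q_D + q_G) = 0.
Summing all 3 equations gives 516 − 4Q = 0, hence Q = 129.
Back-substituting: q_D = (154 − 129) = 25, q_G = (180 − 129) = 51, q_L = (182 − 129) = 53.
Total output Q = 129, so price P = 218 - 129 = 89.

89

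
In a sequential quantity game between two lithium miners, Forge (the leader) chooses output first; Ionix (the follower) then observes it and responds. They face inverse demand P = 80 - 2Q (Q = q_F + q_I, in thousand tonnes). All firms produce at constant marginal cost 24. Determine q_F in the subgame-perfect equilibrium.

14

The follower Ionix best-responds to any q_F: π_I = (80 - 2Q)q_I - 24q_I.
∂π_I/∂q_I = 56 - 2q_F - 4q_I = 0 gives the reaction function q_I = (56 - 2q_F)/4.
Forge substitutes q_I(q_F) into its own profit: π_F = q_F(80 - 2q_F - (56 - 2q_F)/2) - 24q_F = (52 - q_F)q_F - 24q_F.
The leader's first-order condition 28 - 2q_F = 0 yields q_F = 14.
Then q_I = (56 - 2·14)/4 = 7.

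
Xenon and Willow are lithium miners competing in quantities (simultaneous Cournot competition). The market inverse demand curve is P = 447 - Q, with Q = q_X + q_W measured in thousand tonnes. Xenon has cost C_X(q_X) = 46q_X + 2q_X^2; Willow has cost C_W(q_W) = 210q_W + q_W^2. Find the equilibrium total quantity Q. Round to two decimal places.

103.83

Xenon's profit: π_X = (447 - Q)q_X - (46q_X + 2q_X²). Setting ∂π_X/∂q_X = 0: 401 - 6q_X - (q_W) = 0.
Willow's profit: π_W = (447 - Q)q_W - (210q_W + q_W²). Setting ∂π_W/∂q_W = 0: 237 - 4q_W - (q_X) = 0.
Best responses: q_X = (401 - q_W)/6, q_W = (237 - q_X)/4.
Solving the pair: q_X = 1367/23, q_W = 1021/23.
Total output Q = 1367/23 + 1021/23 = 103.8261.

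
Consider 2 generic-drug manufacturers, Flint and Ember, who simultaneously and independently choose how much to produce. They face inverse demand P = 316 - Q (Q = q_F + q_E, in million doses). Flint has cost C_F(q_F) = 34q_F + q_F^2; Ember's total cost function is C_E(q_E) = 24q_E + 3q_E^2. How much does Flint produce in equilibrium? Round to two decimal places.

Flint's profit: π_F = (316 - Q)q_F - (34q_F + q_F²). Setting ∂π_F/∂q_F = 0: 282 - 4q_F - (q_E) = 0.
Ember's profit: π_E = (316 - Q)q_E - (24q_E + 3q_E²). Setting ∂π_E/∂q_E = 0: 292 - 8q_E - (q_F) = 0.
Rearranging gives the reaction functions q_F = (282 - q_E)/4 and q_E = (292 - q_F)/8.
Solving the pair: q_F = 1964/31, q_E = 886/31.

63.35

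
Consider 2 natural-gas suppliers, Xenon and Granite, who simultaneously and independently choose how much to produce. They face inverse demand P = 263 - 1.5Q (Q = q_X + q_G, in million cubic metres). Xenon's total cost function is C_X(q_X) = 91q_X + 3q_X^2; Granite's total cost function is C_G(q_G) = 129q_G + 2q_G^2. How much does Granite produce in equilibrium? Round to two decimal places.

15.60

Xenon's profit: π_X = (263 - 1.5Q)q_X - (91q_X + 3q_X²). Setting ∂π_X/∂q_X = 0: 172 - 9q_X - (3/2)(q_G) = 0.
Granite's profit: π_G = (263 - 1.5Q)q_G - (129q_G + 2q_G²). Setting ∂π_G/∂q_G = 0: 134 - 7q_G - (3/2)(q_X) = 0.
Rearranging gives the reaction functions q_X = (172 - (3/2)q_G)/9 and q_G = (134 - (3/2)q_X)/7.
Solving the pair: q_X = 16.5103, q_G = 1264/81.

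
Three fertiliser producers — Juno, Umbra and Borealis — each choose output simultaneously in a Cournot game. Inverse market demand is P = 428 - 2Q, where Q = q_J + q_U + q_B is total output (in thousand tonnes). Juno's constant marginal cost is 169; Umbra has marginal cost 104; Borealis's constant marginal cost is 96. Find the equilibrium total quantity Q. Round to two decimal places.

114.38

Juno's profit: π_J = (428 - 2Q)q_J - (169q_J). Setting ∂π_J/∂q_J = 0: 259 - 4q_J - 2(q_U + q_B) = 0.
Umbra's profit: π_U = (428 - 2Q)q_U - (104q_U). Setting ∂π_U/∂q_U = 0: 324 - 4q_U - 2(q_J + q_B) = 0.
Borealis's profit: π_B = (428 - 2Q)q_B - (96q_B). Setting ∂π_B/∂q_B = 0: 332 - 4q_B - 2(q_J + q_U) = 0.
Summing all 3 equations gives 915 − 8Q = 0, hence Q = 915/8.
Back-substituting: q_J = (259 − 915/4)/2 = 121/8, q_U = (324 − 915/4)/2 = 381/8, q_B = (332 − 915/4)/2 = 413/8.
Total output Q = 121/8 + 381/8 + 413/8 = 915/8.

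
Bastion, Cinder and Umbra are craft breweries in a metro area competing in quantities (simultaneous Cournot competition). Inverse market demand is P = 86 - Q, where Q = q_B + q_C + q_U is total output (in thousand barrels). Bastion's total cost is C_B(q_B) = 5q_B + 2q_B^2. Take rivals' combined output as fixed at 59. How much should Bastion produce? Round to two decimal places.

3.67

With rivals' combined output fixed at 59, Bastion's profit is π_B = (86 - 59 - q_B)q_B - (5q_B + 2q_B²) = (27 - q_B)q_B - (5q_B + 2q_B²).
∂π_B/∂q_B = 22 - 6q_B = 0, so q_B = 11/3.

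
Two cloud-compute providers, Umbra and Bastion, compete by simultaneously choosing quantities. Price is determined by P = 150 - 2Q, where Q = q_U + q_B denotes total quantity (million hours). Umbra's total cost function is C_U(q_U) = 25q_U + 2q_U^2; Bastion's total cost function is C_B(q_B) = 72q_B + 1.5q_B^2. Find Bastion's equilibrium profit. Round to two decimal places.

Umbra's profit: π_U = (150 - 2Q)q_U - (25q_U + 2q_U²). Setting ∂π_U/∂q_U = 0: 125 - 8q_U - 2(q_B) = 0.
Bastion's first-order condition: 78 - 7q_B - 2(q_U) = 0.
So q_U = (125 - 2q_B)/8 and q_B = (78 - 2q_U)/7.
Solving the pair: q_U = 719/52, q_B = 187/26.
Price P = 150 - 2·(1093/52) = 107.9615.
Bastion's profit: 107.9615·(187/26) - 72·(187/26) - (3/2)(187/26)² = 181.0525.

181.05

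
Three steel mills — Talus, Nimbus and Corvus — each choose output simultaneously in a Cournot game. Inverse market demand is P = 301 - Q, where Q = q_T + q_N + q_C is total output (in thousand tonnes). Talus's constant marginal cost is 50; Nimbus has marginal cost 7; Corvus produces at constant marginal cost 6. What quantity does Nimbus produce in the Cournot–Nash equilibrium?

Talus's profit: π_T = (301 - Q)q_T - (50q_T). Setting ∂π_T/∂q_T = 0: 251 - 2q_T - (q_N + q_C) = 0.
Nimbus's profit: π_N = (301 - Q)q_N - (7q_N). Setting ∂π_N/∂q_N = 0: 294 - 2q_N - (q_T + q_C) = 0.
Corvus's profit: π_C = (301 - Q)q_C - (6q_C). Setting ∂π_C/∂q_C = 0: 295 - 2q_C - (q_T + q_N) = 0.
Adding the 3 first-order conditions: 840 − 4Q = 0, so Q = 210.
Back-substituting: q_T = (251 − 210) = 41, q_N = (294 − 210) = 84, q_C = (295 − 210) = 85.

84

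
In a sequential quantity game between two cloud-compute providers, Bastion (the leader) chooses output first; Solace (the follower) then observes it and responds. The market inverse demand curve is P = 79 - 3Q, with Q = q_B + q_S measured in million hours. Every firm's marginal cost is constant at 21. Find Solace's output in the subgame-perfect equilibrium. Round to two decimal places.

Solve by backward induction. Given q_B, the follower Solace maximises π_S = (79 - 3q_B - 3q_S)q_S - 21q_S.
Follower FOC: 58 - 3q_B - 6q_S = 0, so q_S(q_B) = (58 - 3q_B)/6.
Bastion substitutes q_S(q_B) into its own profit: π_B = q_B(79 - 3q_B - (58 - 3q_B)/2) - 21q_B = (50 - (3/2)q_B)q_B - 21q_B.
The leader's first-order condition 29 - 3q_B = 0 yields q_B = 29/3.
Then q_S = (58 - 3·(29/3))/6 = 29/6.

4.83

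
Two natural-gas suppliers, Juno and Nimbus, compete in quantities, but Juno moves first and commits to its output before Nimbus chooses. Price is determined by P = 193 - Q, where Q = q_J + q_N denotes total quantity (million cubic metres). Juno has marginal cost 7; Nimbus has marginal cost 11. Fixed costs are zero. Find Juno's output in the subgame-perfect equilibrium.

Solve by backward induction. Given q_J, the follower Nimbus maximises π_N = (193 - q_J - q_N)q_N - 11q_N.
Follower FOC: 182 - q_J - 2q_N = 0, so q_N(q_J) = (182 - q_J)/2.
Juno substitutes q_N(q_J) into its own profit: π_J = q_J(193 - q_J - (182 - q_J)/2) - 7q_J = (102 - (1/2)q_J)q_J - 7q_J.
The leader's first-order condition 95 - q_J = 0 yields q_J = 95.
Then q_N = (182 - 95)/2 = 87/2.

95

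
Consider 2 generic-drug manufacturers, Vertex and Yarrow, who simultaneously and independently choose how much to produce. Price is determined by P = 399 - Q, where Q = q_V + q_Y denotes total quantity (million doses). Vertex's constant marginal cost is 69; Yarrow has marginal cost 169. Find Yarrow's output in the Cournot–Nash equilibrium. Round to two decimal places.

Vertex's profit: π_V = (399 - Q)q_V - (69q_V). Setting ∂π_V/∂q_V = 0: 330 - 2q_V - (q_Y) = 0.
Yarrow's profit: π_Y = (399 - Q)q_Y - (169q_Y). Setting ∂π_Y/∂q_Y = 0: 230 - 2q_Y - (q_V) = 0.
Rearranging gives the reaction functions q_V = (330 - q_Y)/2 and q_Y = (230 - q_V)/2.
Solving the pair: q_V = 430/3, q_Y = 130/3.

43.33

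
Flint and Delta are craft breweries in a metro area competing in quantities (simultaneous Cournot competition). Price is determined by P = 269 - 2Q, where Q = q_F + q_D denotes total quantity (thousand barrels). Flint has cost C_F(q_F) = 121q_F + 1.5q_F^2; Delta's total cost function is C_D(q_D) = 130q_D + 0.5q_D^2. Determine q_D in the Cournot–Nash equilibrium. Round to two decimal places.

Flint's profit: π_F = (269 - 2Q)q_F - (121q_F + (3/2)q_F²). Setting ∂π_F/∂q_F = 0: 148 - 7q_F - 2(q_D) = 0.
Delta's first-order condition: 139 - 5q_D - 2(q_F) = 0.
Best responses: q_F = (148 - 2q_D)/7, q_D = (139 - 2q_F)/5.
Solving the pair: q_F = 462/31, q_D = 677/31.

21.84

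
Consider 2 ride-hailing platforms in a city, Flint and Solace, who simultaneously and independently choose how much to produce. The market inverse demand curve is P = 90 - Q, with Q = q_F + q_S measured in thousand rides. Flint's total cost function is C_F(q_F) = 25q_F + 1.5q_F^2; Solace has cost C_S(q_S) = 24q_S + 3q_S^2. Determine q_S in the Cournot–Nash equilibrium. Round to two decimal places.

Flint's profit: π_F = (90 - Q)q_F - (25q_F + (3/2)q_F²). Setting ∂π_F/∂q_F = 0: 65 - 5q_F - (q_S) = 0.
Solace's profit: π_S = (90 - Q)q_S - (24q_S + 3q_S²). Setting ∂π_S/∂q_S = 0: 66 - 8q_S - (q_F) = 0.
So q_F = (65 - q_S)/5 and q_S = (66 - q_F)/8.
Substituting one into the other gives q_F = 454/39 and q_S = 265/39.

6.79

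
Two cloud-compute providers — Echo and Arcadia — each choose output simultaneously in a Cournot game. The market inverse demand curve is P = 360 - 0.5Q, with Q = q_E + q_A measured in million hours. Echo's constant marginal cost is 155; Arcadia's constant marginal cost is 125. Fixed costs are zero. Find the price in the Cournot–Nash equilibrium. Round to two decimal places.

213.33

Echo's profit: π_E = (360 - 0.5Q)q_E - (155q_E). Setting ∂π_E/∂q_E = 0: 205 - q_E - (1/2)(q_A) = 0.
Arcadia's profit: π_A = (360 - 0.5Q)q_A - (125q_A). Setting ∂π_A/∂q_A = 0: 235 - q_A - (1/2)(q_E) = 0.
Best responses: q_E = (205 - (1/2)q_A), q_A = (235 - (1/2)q_E).
Solving the pair: q_E = 350/3, q_A = 530/3.
Total output Q = 880/3, so price P = 360 - (1/2)·(880/3) = 640/3.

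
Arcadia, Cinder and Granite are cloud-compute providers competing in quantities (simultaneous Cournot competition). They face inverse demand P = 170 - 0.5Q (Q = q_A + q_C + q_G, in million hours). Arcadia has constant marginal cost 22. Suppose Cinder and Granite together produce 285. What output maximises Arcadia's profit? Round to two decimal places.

5.50

With rivals' combined output fixed at 285, Arcadia's profit is π_A = (170 - (1/2)·285 - (1/2)q_A)q_A - (22q_A) = (55/2 - (1/2)q_A)q_A - (22q_A).
∂π_A/∂q_A = 11/2 - q_A = 0, so q_A = 11/2.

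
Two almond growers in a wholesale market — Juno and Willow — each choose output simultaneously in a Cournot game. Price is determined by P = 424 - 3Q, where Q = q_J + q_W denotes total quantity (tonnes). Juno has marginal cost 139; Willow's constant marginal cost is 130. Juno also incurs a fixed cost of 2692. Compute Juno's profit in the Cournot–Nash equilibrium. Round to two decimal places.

Juno's profit: π_J = (424 - 3Q)q_J - (139q_J). Setting ∂π_J/∂q_J = 0: 285 - 6q_J - 3(q_W) = 0.
Willow's profit: π_W = (424 - 3Q)q_W - (130q_W). Setting ∂π_W/∂q_W = 0: 294 - 6q_W - 3(q_J) = 0.
So q_J = (285 - 3q_W)/6 and q_W = (294 - 3q_J)/6.
Solving the pair: q_J = 92/3, q_W = 101/3.
Price P = 424 - 3·(193/3) = 231.
Juno's profit: (231 - 139)·(92/3) - 2692 = 388/3.

129.33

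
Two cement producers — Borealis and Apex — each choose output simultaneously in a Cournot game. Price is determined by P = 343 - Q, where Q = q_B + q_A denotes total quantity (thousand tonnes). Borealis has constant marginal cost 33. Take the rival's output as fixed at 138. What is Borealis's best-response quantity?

With the rival's output fixed at 138, Borealis's profit is π_B = (343 - 138 - q_B)q_B - (33q_B) = (205 - q_B)q_B - (33q_B).
∂π_B/∂q_B = 172 - 2q_B = 0, so q_B = 86.

86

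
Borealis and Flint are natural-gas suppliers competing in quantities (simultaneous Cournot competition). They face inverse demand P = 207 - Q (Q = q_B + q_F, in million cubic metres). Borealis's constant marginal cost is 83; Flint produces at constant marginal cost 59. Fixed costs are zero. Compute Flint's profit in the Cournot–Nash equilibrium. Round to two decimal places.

Borealis's profit: π_B = (207 - Q)q_B - (83q_B). Setting ∂π_B/∂q_B = 0: 124 - 2q_B - (q_F) = 0.
Flint's first-order condition: 148 - 2q_F - (q_B) = 0.
Best responses: q_B = (124 - q_F)/2, q_F = (148 - q_B)/2.
Substituting one into the other gives q_B = 100/3 and q_F = 172/3.
Price P = 207 - 272/3 = 349/3.
Flint's profit: (349/3 - 59)·(172/3) = 3287.1111.

3287.11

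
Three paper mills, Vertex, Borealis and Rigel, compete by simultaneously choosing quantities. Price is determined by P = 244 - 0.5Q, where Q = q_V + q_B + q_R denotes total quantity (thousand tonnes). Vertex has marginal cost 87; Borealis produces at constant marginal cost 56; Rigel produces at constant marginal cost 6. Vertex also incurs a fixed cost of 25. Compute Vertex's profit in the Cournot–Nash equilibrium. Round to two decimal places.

Vertex's profit: π_V = (244 - 0.5Q)q_V - (87q_V). Setting ∂π_V/∂q_V = 0: 157 - q_V - (1/2)(q_B + q_R) = 0.
Borealis's profit: π_B = (244 - 0.5Q)q_B - (56q_B). Setting ∂π_B/∂q_B = 0: 188 - q_B - (1/2)(q_V + q_R) = 0.
Rigel's first-order condition: 238 - q_R - (1/2)(q_V + q_B) = 0.
Adding the 3 first-order conditions: 583 − 2Q = 0, so Q = 583/2.
Back-substituting: q_V = (157 − 583/4)/(1/2) = 45/2, q_B = (188 − 583/4)/(1/2) = 169/2, q_R = (238 − 583/4)/(1/2) = 369/2.
Price P = 244 - (1/2)·(583/2) = 393/4.
Vertex's profit: (393/4 - 87)·(45/2) - 25 = 1825/8.

228.13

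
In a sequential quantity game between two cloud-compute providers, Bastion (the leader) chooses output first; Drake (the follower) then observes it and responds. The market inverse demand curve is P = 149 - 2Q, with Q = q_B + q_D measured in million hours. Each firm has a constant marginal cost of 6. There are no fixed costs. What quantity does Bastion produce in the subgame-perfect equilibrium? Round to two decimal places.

Solve by backward induction. Given q_B, the follower Drake maximises π_D = (149 - 2q_B - 2q_D)q_D - 6q_D.
Follower FOC: 143 - 2q_B - 4q_D = 0, so q_D(q_B) = (143 - 2q_B)/4.
The leader anticipates this reaction. Substituting into P = 149 - 2Q gives P = 155/2 - q_B, so π_B = (155/2 - q_B)q_B - 6q_B.
Maximising: ∂π_B/∂q_B = 143/2 - 2q_B = 0, giving q_B = 143/4.
Then q_D = (143 - 2·(143/4))/4 = 143/8.

35.75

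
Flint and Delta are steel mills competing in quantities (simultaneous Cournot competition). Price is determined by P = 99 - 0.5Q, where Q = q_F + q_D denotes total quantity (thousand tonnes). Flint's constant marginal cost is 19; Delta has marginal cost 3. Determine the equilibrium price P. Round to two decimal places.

Flint's profit: π_F = (99 - 0.5Q)q_F - (19q_F). Setting ∂π_F/∂q_F = 0: 80 - q_F - (1/2)(q_D) = 0.
Delta's profit: π_D = (99 - 0.5Q)q_D - (3q_D). Setting ∂π_D/∂q_D = 0: 96 - q_D - (1/2)(q_F) = 0.
Best responses: q_F = (80 - (1/2)q_D), q_D = (96 - (1/2)q_F).
Substituting one into the other gives q_F = 128/3 and q_D = 224/3.
Total output Q = 352/3, so price P = 99 - (1/2)·(352/3) = 121/3.

40.33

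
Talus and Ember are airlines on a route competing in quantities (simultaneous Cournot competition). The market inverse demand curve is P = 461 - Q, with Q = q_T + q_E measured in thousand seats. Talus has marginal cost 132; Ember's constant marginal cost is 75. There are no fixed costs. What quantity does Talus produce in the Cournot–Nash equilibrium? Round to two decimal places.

90.67

Talus's profit: π_T = (461 - Q)q_T - (132q_T). Setting ∂π_T/∂q_T = 0: 329 - 2q_T - (q_E) = 0.
Ember's profit: π_E = (461 - Q)q_E - (75q_E). Setting ∂π_E/∂q_E = 0: 386 - 2q_E - (q_T) = 0.
Rearranging gives the reaction functions q_T = (329 - q_E)/2 and q_E = (386 - q_T)/2.
Substituting one into the other gives q_T = 272/3 and q_E = 443/3.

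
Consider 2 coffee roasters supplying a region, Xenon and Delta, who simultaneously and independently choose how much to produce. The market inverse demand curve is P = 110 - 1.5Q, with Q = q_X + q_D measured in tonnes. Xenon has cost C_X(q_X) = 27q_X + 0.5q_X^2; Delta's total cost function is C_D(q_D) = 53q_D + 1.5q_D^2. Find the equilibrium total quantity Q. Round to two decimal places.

Xenon's profit: π_X = (110 - 1.5Q)q_X - (27q_X + (1/2)q_X²). Setting ∂π_X/∂q_X = 0: 83 - 4q_X - (3/2)(q_D) = 0.
Delta's profit: π_D = (110 - 1.5Q)q_D - (53q_D + (3/2)q_D²). Setting ∂π_D/∂q_D = 0: 57 - 6q_D - (3/2)(q_X) = 0.
Rearranging gives the reaction functions q_X = (83 - (3/2)q_D)/4 and q_D = (57 - (3/2)q_X)/6.
Substituting one into the other gives q_X = 550/29 and q_D = 138/29.
Total output Q = 550/29 + 138/29 = 688/29.

23.72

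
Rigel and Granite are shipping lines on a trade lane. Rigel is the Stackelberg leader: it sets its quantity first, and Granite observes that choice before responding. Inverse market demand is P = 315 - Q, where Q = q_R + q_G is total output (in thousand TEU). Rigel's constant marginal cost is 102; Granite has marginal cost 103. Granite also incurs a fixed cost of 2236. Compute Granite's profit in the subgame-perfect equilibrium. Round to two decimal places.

Solve by backward induction. Given q_R, the follower Granite maximises π_G = (315 - q_R - q_G)q_G - 103q_G.
Setting the follower's marginal profit to zero, 212 - q_R - 2q_G = 0, i.e. q_G = (212 - q_R)/2.
The leader anticipates this reaction. Substituting into P = 315 - Q gives P = 209 - (1/2)q_R, so π_R = (209 - (1/2)q_R)q_R - 102q_R.
Maximising: ∂π_R/∂q_R = 107 - q_R = 0, giving q_R = 107.
Then q_G = (212 - 107)/2 = 105/2.
Price P = 315 - 319/2 = 311/2.
Granite's profit: (311/2 - 103)·(105/2) - 2236 = 520.2500.

520.25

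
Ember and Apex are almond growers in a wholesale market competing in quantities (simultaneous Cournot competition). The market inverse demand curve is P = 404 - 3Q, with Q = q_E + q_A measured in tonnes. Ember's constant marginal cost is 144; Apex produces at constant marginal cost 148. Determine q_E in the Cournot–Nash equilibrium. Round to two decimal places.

29.33

Ember's profit: π_E = (404 - 3Q)q_E - (144q_E). Setting ∂π_E/∂q_E = 0: 260 - 6q_E - 3(q_A) = 0.
Apex's first-order condition: 256 - 6q_A - 3(q_E) = 0.
Rearranging gives the reaction functions q_E = (260 - 3q_A)/6 and q_A = (256 - 3q_E)/6.
Solving the pair: q_E = 88/3, q_A = 28.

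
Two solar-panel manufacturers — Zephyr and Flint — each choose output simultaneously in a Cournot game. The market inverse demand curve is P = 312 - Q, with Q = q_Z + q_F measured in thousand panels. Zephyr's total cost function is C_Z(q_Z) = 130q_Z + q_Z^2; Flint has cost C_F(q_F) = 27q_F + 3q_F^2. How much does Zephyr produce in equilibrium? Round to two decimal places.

37.77

Zephyr's profit: π_Z = (312 - Q)q_Z - (130q_Z + q_Z²). Setting ∂π_Z/∂q_Z = 0: 182 - 4q_Z - (q_F) = 0.
Flint's first-order condition: 285 - 8q_F - (q_Z) = 0.
Best responses: q_Z = (182 - q_F)/4, q_F = (285 - q_Z)/8.
Solving the pair: q_Z = 1171/31, q_F = 958/31.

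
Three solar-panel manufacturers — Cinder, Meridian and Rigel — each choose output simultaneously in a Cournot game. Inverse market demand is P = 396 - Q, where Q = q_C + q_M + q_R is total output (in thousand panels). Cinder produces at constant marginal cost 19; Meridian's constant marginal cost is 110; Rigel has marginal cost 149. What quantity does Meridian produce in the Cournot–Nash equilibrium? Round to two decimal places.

58.50

Cinder's profit: π_C = (396 - Q)q_C - (19q_C). Setting ∂π_C/∂q_C = 0: 377 - 2q_C - (q_M + q_R) = 0.
Meridian's first-order condition: 286 - 2q_M - (q_C + q_R) = 0.
Rigel's first-order condition: 247 - 2q_R - (q_C + q_M) = 0.
Summing all 3 equations gives 910 − 4Q = 0, hence Q = 455/2.
Back-substituting: q_C = (377 − 455/2) = 299/2, q_M = (286 − 455/2) = 117/2, q_R = (247 − 455/2) = 39/2.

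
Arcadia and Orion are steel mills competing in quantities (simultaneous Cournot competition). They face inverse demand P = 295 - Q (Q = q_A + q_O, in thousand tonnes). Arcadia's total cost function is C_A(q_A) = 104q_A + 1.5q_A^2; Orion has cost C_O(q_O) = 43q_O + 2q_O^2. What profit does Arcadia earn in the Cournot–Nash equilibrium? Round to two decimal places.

Arcadia's profit: π_A = (295 - Q)q_A - (104q_A + (3/2)q_A²). Setting ∂π_A/∂q_A = 0: 191 - 5q_A - (q_O) = 0.
Orion's profit: π_O = (295 - Q)q_O - (43q_O + 2q_O²). Setting ∂π_O/∂q_O = 0: 252 - 6q_O - (q_A) = 0.
Rearranging gives the reaction functions q_A = (191 - q_O)/5 and q_O = (252 - q_A)/6.
Solving the pair: q_A = 894/29, q_O = 1069/29.
Price P = 295 - 1963/29 = 227.3103.
Arcadia's profit: 227.3103·(894/29) - 104·(894/29) - (3/2)(894/29)² = 2375.8502.

2375.85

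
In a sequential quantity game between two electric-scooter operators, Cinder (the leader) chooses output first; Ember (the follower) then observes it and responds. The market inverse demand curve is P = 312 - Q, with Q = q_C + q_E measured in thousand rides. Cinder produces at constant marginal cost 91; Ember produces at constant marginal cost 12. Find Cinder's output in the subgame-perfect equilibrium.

71

The follower Ember best-responds to any q_C: π_E = (312 - Q)q_E - 12q_E.
Follower FOC: 300 - q_C - 2q_E = 0, so q_E(q_C) = (300 - q_C)/2.
Cinder substitutes q_E(q_C) into its own profit: π_C = q_C(312 - q_C - (300 - q_C)/2) - 91q_C = (162 - (1/2)q_C)q_C - 91q_C.
The leader's first-order condition 71 - q_C = 0 yields q_C = 71.
Then q_E = (300 - 71)/2 = 229/2.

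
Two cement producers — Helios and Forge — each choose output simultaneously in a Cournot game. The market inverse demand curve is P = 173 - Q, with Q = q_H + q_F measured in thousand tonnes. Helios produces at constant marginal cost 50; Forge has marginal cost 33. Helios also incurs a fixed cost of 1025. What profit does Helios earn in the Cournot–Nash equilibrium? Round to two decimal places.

223.44

Helios's profit: π_H = (173 - Q)q_H - (50q_H). Setting ∂π_H/∂q_H = 0: 123 - 2q_H - (q_F) = 0.
Forge's profit: π_F = (173 - Q)q_F - (33q_F). Setting ∂π_F/∂q_F = 0: 140 - 2q_F - (q_H) = 0.
So q_H = (123 - q_F)/2 and q_F = (140 - q_H)/2.
Solving the pair: q_H = 106/3, q_F = 157/3.
Price P = 173 - 263/3 = 256/3.
Helios's profit: (256/3 - 50)·(106/3) - 1025 = 223.4444.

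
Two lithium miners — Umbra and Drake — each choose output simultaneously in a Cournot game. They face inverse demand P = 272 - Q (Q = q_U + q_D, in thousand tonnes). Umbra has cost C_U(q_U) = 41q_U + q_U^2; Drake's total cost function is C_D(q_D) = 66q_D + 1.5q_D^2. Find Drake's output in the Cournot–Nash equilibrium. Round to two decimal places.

31.21

Umbra's profit: π_U = (272 - Q)q_U - (41q_U + q_U²). Setting ∂π_U/∂q_U = 0: 231 - 4q_U - (q_D) = 0.
Drake's profit: π_D = (272 - Q)q_D - (66q_D + (3/2)q_D²). Setting ∂π_D/∂q_D = 0: 206 - 5q_D - (q_U) = 0.
Rearranging gives the reaction functions q_U = (231 - q_D)/4 and q_D = (206 - q_U)/5.
Substituting one into the other gives q_U = 949/19 and q_D = 593/19.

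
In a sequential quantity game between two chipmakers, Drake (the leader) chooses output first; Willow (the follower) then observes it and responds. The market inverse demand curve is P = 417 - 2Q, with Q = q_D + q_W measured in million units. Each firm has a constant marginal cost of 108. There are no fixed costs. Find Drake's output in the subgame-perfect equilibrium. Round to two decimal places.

Solve by backward induction. Given q_D, the follower Willow maximises π_W = (417 - 2q_D - 2q_W)q_W - 108q_W.
∂π_W/∂q_W = 309 - 2q_D - 4q_W = 0 gives the reaction function q_W = (309 - 2q_D)/4.
The leader anticipates this reaction. Substituting into P = 417 - 2Q gives P = 525/2 - q_D, so π_D = (525/2 - q_D)q_D - 108q_D.
Maximising: ∂π_D/∂q_D = 309/2 - 2q_D = 0, giving q_D = 309/4.
Then q_W = (309 - 2·(309/4))/4 = 309/8.

77.25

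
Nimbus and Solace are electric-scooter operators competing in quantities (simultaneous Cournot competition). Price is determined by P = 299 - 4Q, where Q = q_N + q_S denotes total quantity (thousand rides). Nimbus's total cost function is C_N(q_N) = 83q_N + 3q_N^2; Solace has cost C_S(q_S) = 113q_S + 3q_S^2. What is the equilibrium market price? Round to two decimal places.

Nimbus's profit: π_N = (299 - 4Q)q_N - (83q_N + 3q_N²). Setting ∂π_N/∂q_N = 0: 216 - 14q_N - 4(q_S) = 0.
Solace's profit: π_S = (299 - 4Q)q_S - (113q_S + 3q_S²). Setting ∂π_S/∂q_S = 0: 186 - 14q_S - 4(q_N) = 0.
Best responses: q_N = (216 - 4q_S)/14, q_S = (186 - 4q_N)/14.
Solving the pair: q_N = 38/3, q_S = 29/3.
Total output Q = 67/3, so price P = 299 - 4·(67/3) = 629/3.

209.67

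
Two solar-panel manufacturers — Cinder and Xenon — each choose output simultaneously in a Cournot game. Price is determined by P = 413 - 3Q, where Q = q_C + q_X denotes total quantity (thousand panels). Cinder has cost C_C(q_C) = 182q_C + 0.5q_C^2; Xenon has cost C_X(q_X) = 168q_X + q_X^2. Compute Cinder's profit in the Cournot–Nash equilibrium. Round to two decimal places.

1962.74

Cinder's profit: π_C = (413 - 3Q)q_C - (182q_C + (1/2)q_C²). Setting ∂π_C/∂q_C = 0: 231 - 7q_C - 3(q_X) = 0.
Xenon's profit: π_X = (413 - 3Q)q_X - (168q_X + q_X²). Setting ∂π_X/∂q_X = 0: 245 - 8q_X - 3(q_C) = 0.
So q_C = (231 - 3q_X)/7 and q_X = (245 - 3q_C)/8.
Substituting one into the other gives q_C = 1113/47 and q_X = 1022/47.
Price P = 413 - 3·45.4255 = 276.7234.
Cinder's profit: 276.7234·(1113/47) - 182·(1113/47) - (1/2)(1113/47)² = 1962.7395.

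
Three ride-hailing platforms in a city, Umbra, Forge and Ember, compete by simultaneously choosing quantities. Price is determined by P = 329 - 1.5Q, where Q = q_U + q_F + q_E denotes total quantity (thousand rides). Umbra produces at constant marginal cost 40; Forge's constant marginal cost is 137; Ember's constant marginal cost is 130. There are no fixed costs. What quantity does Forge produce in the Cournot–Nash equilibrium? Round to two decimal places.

14.67

Umbra's profit: π_U = (329 - 1.5Q)q_U - (40q_U). Setting ∂π_U/∂q_U = 0: 289 - 3q_U - (3/2)(q_F + q_E) = 0.
Forge's first-order condition: 192 - 3q_F - (3/2)(q_U + q_E) = 0.
Ember's first-order condition: 199 - 3q_E - (3/2)(q_U + q_F) = 0.
Adding the 3 first-order conditions: 680 − 6Q = 0, so Q = 340/3.
Back-substituting: q_U = (289 − 170)/(3/2) = 238/3, q_F = (192 − 170)/(3/2) = 44/3, q_E = (199 − 170)/(3/2) = 58/3.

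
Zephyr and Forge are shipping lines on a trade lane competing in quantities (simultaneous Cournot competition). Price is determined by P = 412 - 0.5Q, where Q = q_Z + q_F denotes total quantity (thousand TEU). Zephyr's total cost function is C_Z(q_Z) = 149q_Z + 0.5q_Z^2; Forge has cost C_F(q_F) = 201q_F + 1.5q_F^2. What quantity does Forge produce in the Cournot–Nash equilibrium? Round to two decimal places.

37.48

Zephyr's profit: π_Z = (412 - 0.5Q)q_Z - (149q_Z + (1/2)q_Z²). Setting ∂π_Z/∂q_Z = 0: 263 - 2q_Z - (1/2)(q_F) = 0.
Forge's profit: π_F = (412 - 0.5Q)q_F - (201q_F + (3/2)q_F²). Setting ∂π_F/∂q_F = 0: 211 - 4q_F - (1/2)(q_Z) = 0.
Rearranging gives the reaction functions q_Z = (263 - (1/2)q_F)/2 and q_F = (211 - (1/2)q_Z)/4.
Substituting one into the other gives q_Z = 122.1290 and q_F = 1162/31.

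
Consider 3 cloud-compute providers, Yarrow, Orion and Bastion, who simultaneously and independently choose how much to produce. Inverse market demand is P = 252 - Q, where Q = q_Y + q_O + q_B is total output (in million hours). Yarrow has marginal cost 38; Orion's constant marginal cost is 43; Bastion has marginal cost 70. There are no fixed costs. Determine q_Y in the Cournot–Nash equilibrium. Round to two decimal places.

62.75

Yarrow's profit: π_Y = (252 - Q)q_Y - (38q_Y). Setting ∂π_Y/∂q_Y = 0: 214 - 2q_Y - (q_O + q_B) = 0.
Orion's profit: π_O = (252 - Q)q_O - (43q_O). Setting ∂π_O/∂q_O = 0: 209 - 2q_O - (q_Y + q_B) = 0.
Bastion's profit: π_B = (252 - Q)q_B - (70q_B). Setting ∂π_B/∂q_B = 0: 182 - 2q_B - (q_Y + q_O) = 0.
Adding the 3 conditions: 605 − 2Q − 2Q = 0, i.e. Q = 605/4.
Back-substituting: q_Y = (214 − 605/4) = 251/4, q_O = (209 − 605/4) = 231/4, q_B = (182 − 605/4) = 123/4.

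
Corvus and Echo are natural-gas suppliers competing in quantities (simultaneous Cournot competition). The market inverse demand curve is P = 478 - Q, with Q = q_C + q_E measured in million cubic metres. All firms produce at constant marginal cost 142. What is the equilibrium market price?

254

Each firm earns π_i = (478 - Q)q_i - 142q_i.
First-order condition (treating rivals' output as given): 336 - 2q_i - q_j = 0.
With identical firms every q_j equals q_i, so q_j = q_i and 336 = 3q_i, giving q_i = 112.
Total output Q = 224, so price P = 478 - 224 = 254.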